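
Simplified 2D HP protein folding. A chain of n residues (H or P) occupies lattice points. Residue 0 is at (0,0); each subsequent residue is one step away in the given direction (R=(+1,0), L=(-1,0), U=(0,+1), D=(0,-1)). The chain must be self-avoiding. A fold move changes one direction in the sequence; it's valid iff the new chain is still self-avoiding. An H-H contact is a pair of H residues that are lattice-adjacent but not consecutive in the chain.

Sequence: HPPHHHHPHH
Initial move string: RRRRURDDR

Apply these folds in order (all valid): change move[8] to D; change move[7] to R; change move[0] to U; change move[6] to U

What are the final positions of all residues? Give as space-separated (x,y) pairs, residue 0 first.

Initial moves: RRRRURDDR
Fold: move[8]->D => RRRRURDDD (positions: [(0, 0), (1, 0), (2, 0), (3, 0), (4, 0), (4, 1), (5, 1), (5, 0), (5, -1), (5, -2)])
Fold: move[7]->R => RRRRURDRD (positions: [(0, 0), (1, 0), (2, 0), (3, 0), (4, 0), (4, 1), (5, 1), (5, 0), (6, 0), (6, -1)])
Fold: move[0]->U => URRRURDRD (positions: [(0, 0), (0, 1), (1, 1), (2, 1), (3, 1), (3, 2), (4, 2), (4, 1), (5, 1), (5, 0)])
Fold: move[6]->U => URRRURURD (positions: [(0, 0), (0, 1), (1, 1), (2, 1), (3, 1), (3, 2), (4, 2), (4, 3), (5, 3), (5, 2)])

Answer: (0,0) (0,1) (1,1) (2,1) (3,1) (3,2) (4,2) (4,3) (5,3) (5,2)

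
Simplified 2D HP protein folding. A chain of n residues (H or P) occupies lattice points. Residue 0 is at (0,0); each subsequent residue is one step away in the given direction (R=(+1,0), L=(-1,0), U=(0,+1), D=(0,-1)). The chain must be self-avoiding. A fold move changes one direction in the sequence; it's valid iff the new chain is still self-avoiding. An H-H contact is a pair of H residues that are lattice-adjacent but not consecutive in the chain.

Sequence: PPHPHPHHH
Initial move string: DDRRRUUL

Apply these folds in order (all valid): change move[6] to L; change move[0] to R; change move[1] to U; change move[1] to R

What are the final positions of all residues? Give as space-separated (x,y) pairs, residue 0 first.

Initial moves: DDRRRUUL
Fold: move[6]->L => DDRRRULL (positions: [(0, 0), (0, -1), (0, -2), (1, -2), (2, -2), (3, -2), (3, -1), (2, -1), (1, -1)])
Fold: move[0]->R => RDRRRULL (positions: [(0, 0), (1, 0), (1, -1), (2, -1), (3, -1), (4, -1), (4, 0), (3, 0), (2, 0)])
Fold: move[1]->U => RURRRULL (positions: [(0, 0), (1, 0), (1, 1), (2, 1), (3, 1), (4, 1), (4, 2), (3, 2), (2, 2)])
Fold: move[1]->R => RRRRRULL (positions: [(0, 0), (1, 0), (2, 0), (3, 0), (4, 0), (5, 0), (5, 1), (4, 1), (3, 1)])

Answer: (0,0) (1,0) (2,0) (3,0) (4,0) (5,0) (5,1) (4,1) (3,1)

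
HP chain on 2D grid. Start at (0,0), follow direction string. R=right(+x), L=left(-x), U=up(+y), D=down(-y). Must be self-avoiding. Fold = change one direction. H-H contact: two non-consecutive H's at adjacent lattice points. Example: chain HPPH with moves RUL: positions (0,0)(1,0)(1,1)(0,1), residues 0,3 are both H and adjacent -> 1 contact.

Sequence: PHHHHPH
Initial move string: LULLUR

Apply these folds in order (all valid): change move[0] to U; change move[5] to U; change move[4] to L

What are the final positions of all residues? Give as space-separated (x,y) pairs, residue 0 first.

Answer: (0,0) (0,1) (0,2) (-1,2) (-2,2) (-3,2) (-3,3)

Derivation:
Initial moves: LULLUR
Fold: move[0]->U => UULLUR (positions: [(0, 0), (0, 1), (0, 2), (-1, 2), (-2, 2), (-2, 3), (-1, 3)])
Fold: move[5]->U => UULLUU (positions: [(0, 0), (0, 1), (0, 2), (-1, 2), (-2, 2), (-2, 3), (-2, 4)])
Fold: move[4]->L => UULLLU (positions: [(0, 0), (0, 1), (0, 2), (-1, 2), (-2, 2), (-3, 2), (-3, 3)])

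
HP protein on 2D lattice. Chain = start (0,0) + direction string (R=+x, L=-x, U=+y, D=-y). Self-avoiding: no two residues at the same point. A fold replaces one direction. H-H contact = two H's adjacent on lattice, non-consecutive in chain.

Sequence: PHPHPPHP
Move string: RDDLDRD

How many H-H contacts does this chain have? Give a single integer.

Positions: [(0, 0), (1, 0), (1, -1), (1, -2), (0, -2), (0, -3), (1, -3), (1, -4)]
H-H contact: residue 3 @(1,-2) - residue 6 @(1, -3)

Answer: 1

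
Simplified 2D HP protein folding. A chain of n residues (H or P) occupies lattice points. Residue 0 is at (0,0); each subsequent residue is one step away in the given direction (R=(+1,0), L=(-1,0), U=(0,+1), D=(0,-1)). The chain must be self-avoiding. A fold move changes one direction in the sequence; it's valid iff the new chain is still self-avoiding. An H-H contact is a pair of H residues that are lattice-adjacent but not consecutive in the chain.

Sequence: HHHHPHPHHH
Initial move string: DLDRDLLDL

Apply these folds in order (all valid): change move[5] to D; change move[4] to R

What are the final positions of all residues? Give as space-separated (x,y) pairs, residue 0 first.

Initial moves: DLDRDLLDL
Fold: move[5]->D => DLDRDDLDL (positions: [(0, 0), (0, -1), (-1, -1), (-1, -2), (0, -2), (0, -3), (0, -4), (-1, -4), (-1, -5), (-2, -5)])
Fold: move[4]->R => DLDRRDLDL (positions: [(0, 0), (0, -1), (-1, -1), (-1, -2), (0, -2), (1, -2), (1, -3), (0, -3), (0, -4), (-1, -4)])

Answer: (0,0) (0,-1) (-1,-1) (-1,-2) (0,-2) (1,-2) (1,-3) (0,-3) (0,-4) (-1,-4)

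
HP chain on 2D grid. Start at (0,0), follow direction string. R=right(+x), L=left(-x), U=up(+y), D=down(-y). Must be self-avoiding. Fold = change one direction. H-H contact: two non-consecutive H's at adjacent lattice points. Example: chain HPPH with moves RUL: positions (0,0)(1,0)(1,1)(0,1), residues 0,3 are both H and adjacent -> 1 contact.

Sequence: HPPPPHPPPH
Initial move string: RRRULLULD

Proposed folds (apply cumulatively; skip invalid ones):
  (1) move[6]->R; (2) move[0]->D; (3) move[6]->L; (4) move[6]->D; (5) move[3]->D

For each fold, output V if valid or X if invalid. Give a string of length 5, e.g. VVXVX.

Answer: XXVXV

Derivation:
Initial: RRRULLULD -> [(0, 0), (1, 0), (2, 0), (3, 0), (3, 1), (2, 1), (1, 1), (1, 2), (0, 2), (0, 1)]
Fold 1: move[6]->R => RRRULLRLD INVALID (collision), skipped
Fold 2: move[0]->D => DRRULLULD INVALID (collision), skipped
Fold 3: move[6]->L => RRRULLLLD VALID
Fold 4: move[6]->D => RRRULLDLD INVALID (collision), skipped
Fold 5: move[3]->D => RRRDLLLLD VALID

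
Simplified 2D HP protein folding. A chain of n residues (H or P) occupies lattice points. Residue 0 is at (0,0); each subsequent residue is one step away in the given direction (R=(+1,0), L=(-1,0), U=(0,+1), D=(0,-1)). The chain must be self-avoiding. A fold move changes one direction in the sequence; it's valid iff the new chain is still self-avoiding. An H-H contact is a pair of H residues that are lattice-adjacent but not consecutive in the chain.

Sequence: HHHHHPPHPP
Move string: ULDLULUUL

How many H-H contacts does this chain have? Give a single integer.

Answer: 1

Derivation:
Positions: [(0, 0), (0, 1), (-1, 1), (-1, 0), (-2, 0), (-2, 1), (-3, 1), (-3, 2), (-3, 3), (-4, 3)]
H-H contact: residue 0 @(0,0) - residue 3 @(-1, 0)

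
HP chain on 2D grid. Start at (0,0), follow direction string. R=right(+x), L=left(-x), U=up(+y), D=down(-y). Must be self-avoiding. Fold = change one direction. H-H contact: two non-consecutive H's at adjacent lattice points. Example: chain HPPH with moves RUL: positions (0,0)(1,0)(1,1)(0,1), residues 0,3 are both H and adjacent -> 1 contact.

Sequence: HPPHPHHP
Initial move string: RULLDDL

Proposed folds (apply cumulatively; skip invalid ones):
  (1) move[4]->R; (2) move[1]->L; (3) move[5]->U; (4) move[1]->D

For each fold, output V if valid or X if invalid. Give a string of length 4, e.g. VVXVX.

Answer: XXXV

Derivation:
Initial: RULLDDL -> [(0, 0), (1, 0), (1, 1), (0, 1), (-1, 1), (-1, 0), (-1, -1), (-2, -1)]
Fold 1: move[4]->R => RULLRDL INVALID (collision), skipped
Fold 2: move[1]->L => RLLLDDL INVALID (collision), skipped
Fold 3: move[5]->U => RULLDUL INVALID (collision), skipped
Fold 4: move[1]->D => RDLLDDL VALID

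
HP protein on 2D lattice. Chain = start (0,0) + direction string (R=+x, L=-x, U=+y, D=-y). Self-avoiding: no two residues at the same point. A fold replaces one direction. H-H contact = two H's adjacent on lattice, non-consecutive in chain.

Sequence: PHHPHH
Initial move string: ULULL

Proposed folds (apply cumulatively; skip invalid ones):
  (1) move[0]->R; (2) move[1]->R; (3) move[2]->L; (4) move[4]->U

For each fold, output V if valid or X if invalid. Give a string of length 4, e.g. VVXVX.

Initial: ULULL -> [(0, 0), (0, 1), (-1, 1), (-1, 2), (-2, 2), (-3, 2)]
Fold 1: move[0]->R => RLULL INVALID (collision), skipped
Fold 2: move[1]->R => URULL VALID
Fold 3: move[2]->L => URLLL INVALID (collision), skipped
Fold 4: move[4]->U => URULU VALID

Answer: XVXV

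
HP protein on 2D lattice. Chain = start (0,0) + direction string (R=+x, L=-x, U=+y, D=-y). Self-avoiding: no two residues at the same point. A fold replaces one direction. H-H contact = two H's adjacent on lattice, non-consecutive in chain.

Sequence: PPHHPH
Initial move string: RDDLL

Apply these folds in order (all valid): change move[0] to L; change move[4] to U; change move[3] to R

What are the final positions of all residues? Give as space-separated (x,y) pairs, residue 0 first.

Initial moves: RDDLL
Fold: move[0]->L => LDDLL (positions: [(0, 0), (-1, 0), (-1, -1), (-1, -2), (-2, -2), (-3, -2)])
Fold: move[4]->U => LDDLU (positions: [(0, 0), (-1, 0), (-1, -1), (-1, -2), (-2, -2), (-2, -1)])
Fold: move[3]->R => LDDRU (positions: [(0, 0), (-1, 0), (-1, -1), (-1, -2), (0, -2), (0, -1)])

Answer: (0,0) (-1,0) (-1,-1) (-1,-2) (0,-2) (0,-1)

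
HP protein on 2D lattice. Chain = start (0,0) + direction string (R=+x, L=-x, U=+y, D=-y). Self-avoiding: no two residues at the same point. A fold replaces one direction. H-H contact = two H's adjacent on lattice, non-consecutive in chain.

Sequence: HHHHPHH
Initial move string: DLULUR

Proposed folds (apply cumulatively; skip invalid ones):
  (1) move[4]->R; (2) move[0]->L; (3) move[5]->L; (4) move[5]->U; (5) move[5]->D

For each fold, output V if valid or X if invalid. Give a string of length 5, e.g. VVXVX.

Answer: XVVVX

Derivation:
Initial: DLULUR -> [(0, 0), (0, -1), (-1, -1), (-1, 0), (-2, 0), (-2, 1), (-1, 1)]
Fold 1: move[4]->R => DLULRR INVALID (collision), skipped
Fold 2: move[0]->L => LLULUR VALID
Fold 3: move[5]->L => LLULUL VALID
Fold 4: move[5]->U => LLULUU VALID
Fold 5: move[5]->D => LLULUD INVALID (collision), skipped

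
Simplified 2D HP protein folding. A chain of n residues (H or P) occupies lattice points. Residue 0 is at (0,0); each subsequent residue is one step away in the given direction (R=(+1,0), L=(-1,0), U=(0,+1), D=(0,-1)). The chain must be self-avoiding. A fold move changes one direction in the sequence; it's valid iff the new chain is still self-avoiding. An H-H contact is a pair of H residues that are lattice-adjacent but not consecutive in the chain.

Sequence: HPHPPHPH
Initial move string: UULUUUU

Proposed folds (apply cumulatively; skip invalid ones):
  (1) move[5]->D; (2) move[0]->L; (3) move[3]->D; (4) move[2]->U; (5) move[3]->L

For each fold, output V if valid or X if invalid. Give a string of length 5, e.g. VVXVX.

Initial: UULUUUU -> [(0, 0), (0, 1), (0, 2), (-1, 2), (-1, 3), (-1, 4), (-1, 5), (-1, 6)]
Fold 1: move[5]->D => UULUUDU INVALID (collision), skipped
Fold 2: move[0]->L => LULUUUU VALID
Fold 3: move[3]->D => LULDUUU INVALID (collision), skipped
Fold 4: move[2]->U => LUUUUUU VALID
Fold 5: move[3]->L => LUULUUU VALID

Answer: XVXVV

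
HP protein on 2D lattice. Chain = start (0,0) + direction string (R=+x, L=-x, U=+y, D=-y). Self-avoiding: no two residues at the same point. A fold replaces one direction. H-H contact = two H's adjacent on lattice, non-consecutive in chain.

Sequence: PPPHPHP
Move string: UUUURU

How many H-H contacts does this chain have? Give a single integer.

Answer: 0

Derivation:
Positions: [(0, 0), (0, 1), (0, 2), (0, 3), (0, 4), (1, 4), (1, 5)]
No H-H contacts found.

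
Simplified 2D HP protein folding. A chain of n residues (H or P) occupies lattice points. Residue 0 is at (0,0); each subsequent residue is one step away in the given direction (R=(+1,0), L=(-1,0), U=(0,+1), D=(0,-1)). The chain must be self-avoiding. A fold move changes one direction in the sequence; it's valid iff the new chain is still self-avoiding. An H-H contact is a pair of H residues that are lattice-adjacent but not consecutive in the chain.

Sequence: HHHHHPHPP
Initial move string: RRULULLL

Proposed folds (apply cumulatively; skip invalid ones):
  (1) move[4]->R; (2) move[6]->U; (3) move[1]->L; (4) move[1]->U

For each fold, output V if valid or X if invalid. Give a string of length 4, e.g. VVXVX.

Initial: RRULULLL -> [(0, 0), (1, 0), (2, 0), (2, 1), (1, 1), (1, 2), (0, 2), (-1, 2), (-2, 2)]
Fold 1: move[4]->R => RRULRLLL INVALID (collision), skipped
Fold 2: move[6]->U => RRULULUL VALID
Fold 3: move[1]->L => RLULULUL INVALID (collision), skipped
Fold 4: move[1]->U => RUULULUL VALID

Answer: XVXV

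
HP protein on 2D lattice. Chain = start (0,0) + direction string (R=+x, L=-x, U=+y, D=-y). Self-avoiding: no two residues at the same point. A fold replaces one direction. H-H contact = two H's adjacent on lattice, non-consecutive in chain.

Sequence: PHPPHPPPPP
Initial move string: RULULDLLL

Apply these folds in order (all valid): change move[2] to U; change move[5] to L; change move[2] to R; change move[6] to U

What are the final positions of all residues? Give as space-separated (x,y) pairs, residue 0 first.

Answer: (0,0) (1,0) (1,1) (2,1) (2,2) (1,2) (0,2) (0,3) (-1,3) (-2,3)

Derivation:
Initial moves: RULULDLLL
Fold: move[2]->U => RUUULDLLL (positions: [(0, 0), (1, 0), (1, 1), (1, 2), (1, 3), (0, 3), (0, 2), (-1, 2), (-2, 2), (-3, 2)])
Fold: move[5]->L => RUUULLLLL (positions: [(0, 0), (1, 0), (1, 1), (1, 2), (1, 3), (0, 3), (-1, 3), (-2, 3), (-3, 3), (-4, 3)])
Fold: move[2]->R => RURULLLLL (positions: [(0, 0), (1, 0), (1, 1), (2, 1), (2, 2), (1, 2), (0, 2), (-1, 2), (-2, 2), (-3, 2)])
Fold: move[6]->U => RURULLULL (positions: [(0, 0), (1, 0), (1, 1), (2, 1), (2, 2), (1, 2), (0, 2), (0, 3), (-1, 3), (-2, 3)])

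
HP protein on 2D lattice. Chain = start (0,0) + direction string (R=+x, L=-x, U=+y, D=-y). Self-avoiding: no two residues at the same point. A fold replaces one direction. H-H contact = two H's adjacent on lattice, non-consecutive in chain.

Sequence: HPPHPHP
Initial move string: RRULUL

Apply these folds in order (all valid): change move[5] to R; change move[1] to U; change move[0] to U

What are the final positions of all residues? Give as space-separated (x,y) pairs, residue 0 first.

Initial moves: RRULUL
Fold: move[5]->R => RRULUR (positions: [(0, 0), (1, 0), (2, 0), (2, 1), (1, 1), (1, 2), (2, 2)])
Fold: move[1]->U => RUULUR (positions: [(0, 0), (1, 0), (1, 1), (1, 2), (0, 2), (0, 3), (1, 3)])
Fold: move[0]->U => UUULUR (positions: [(0, 0), (0, 1), (0, 2), (0, 3), (-1, 3), (-1, 4), (0, 4)])

Answer: (0,0) (0,1) (0,2) (0,3) (-1,3) (-1,4) (0,4)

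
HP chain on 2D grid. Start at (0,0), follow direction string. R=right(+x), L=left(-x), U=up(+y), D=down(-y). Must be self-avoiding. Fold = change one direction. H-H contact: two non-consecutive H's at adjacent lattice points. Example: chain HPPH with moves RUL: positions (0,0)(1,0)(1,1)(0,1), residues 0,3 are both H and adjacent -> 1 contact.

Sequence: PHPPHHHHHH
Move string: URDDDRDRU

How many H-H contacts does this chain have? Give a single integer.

Positions: [(0, 0), (0, 1), (1, 1), (1, 0), (1, -1), (1, -2), (2, -2), (2, -3), (3, -3), (3, -2)]
H-H contact: residue 6 @(2,-2) - residue 9 @(3, -2)

Answer: 1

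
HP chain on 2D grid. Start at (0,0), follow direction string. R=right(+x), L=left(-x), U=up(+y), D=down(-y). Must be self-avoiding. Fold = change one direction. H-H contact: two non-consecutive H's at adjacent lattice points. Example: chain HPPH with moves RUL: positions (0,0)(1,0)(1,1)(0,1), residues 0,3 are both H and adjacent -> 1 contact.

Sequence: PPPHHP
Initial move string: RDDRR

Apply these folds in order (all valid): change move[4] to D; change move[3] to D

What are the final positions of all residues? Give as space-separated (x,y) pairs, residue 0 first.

Answer: (0,0) (1,0) (1,-1) (1,-2) (1,-3) (1,-4)

Derivation:
Initial moves: RDDRR
Fold: move[4]->D => RDDRD (positions: [(0, 0), (1, 0), (1, -1), (1, -2), (2, -2), (2, -3)])
Fold: move[3]->D => RDDDD (positions: [(0, 0), (1, 0), (1, -1), (1, -2), (1, -3), (1, -4)])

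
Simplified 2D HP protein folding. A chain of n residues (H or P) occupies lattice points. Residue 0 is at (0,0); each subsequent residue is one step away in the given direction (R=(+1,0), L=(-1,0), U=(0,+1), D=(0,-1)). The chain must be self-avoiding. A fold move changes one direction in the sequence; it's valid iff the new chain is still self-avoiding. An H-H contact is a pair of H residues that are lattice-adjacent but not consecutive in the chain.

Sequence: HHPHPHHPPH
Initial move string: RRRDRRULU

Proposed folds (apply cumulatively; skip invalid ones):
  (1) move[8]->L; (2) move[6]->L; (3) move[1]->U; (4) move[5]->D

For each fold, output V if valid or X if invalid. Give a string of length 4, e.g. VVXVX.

Initial: RRRDRRULU -> [(0, 0), (1, 0), (2, 0), (3, 0), (3, -1), (4, -1), (5, -1), (5, 0), (4, 0), (4, 1)]
Fold 1: move[8]->L => RRRDRRULL INVALID (collision), skipped
Fold 2: move[6]->L => RRRDRRLLU INVALID (collision), skipped
Fold 3: move[1]->U => RURDRRULU VALID
Fold 4: move[5]->D => RURDRDULU INVALID (collision), skipped

Answer: XXVX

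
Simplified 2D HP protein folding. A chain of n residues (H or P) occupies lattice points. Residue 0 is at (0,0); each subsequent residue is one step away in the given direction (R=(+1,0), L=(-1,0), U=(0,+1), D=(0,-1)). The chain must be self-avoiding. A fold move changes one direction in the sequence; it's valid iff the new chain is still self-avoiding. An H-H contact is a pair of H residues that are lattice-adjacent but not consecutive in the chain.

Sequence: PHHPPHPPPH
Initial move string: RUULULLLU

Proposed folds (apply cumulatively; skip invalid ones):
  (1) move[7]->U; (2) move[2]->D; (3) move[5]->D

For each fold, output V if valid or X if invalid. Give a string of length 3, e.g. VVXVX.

Initial: RUULULLLU -> [(0, 0), (1, 0), (1, 1), (1, 2), (0, 2), (0, 3), (-1, 3), (-2, 3), (-3, 3), (-3, 4)]
Fold 1: move[7]->U => RUULULLUU VALID
Fold 2: move[2]->D => RUDLULLUU INVALID (collision), skipped
Fold 3: move[5]->D => RUULUDLUU INVALID (collision), skipped

Answer: VXX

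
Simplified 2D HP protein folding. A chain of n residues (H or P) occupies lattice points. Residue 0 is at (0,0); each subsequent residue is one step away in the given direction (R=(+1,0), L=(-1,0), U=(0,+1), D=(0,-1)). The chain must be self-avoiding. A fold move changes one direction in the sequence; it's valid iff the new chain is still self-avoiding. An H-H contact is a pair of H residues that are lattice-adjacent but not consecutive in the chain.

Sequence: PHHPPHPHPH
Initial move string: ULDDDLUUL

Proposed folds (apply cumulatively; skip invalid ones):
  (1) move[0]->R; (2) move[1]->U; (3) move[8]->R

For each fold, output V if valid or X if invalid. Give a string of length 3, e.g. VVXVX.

Initial: ULDDDLUUL -> [(0, 0), (0, 1), (-1, 1), (-1, 0), (-1, -1), (-1, -2), (-2, -2), (-2, -1), (-2, 0), (-3, 0)]
Fold 1: move[0]->R => RLDDDLUUL INVALID (collision), skipped
Fold 2: move[1]->U => UUDDDLUUL INVALID (collision), skipped
Fold 3: move[8]->R => ULDDDLUUR INVALID (collision), skipped

Answer: XXX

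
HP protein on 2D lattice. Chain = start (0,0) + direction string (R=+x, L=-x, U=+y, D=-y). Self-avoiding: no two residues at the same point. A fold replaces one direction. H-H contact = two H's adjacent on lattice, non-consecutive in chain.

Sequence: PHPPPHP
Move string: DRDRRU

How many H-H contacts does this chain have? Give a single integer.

Positions: [(0, 0), (0, -1), (1, -1), (1, -2), (2, -2), (3, -2), (3, -1)]
No H-H contacts found.

Answer: 0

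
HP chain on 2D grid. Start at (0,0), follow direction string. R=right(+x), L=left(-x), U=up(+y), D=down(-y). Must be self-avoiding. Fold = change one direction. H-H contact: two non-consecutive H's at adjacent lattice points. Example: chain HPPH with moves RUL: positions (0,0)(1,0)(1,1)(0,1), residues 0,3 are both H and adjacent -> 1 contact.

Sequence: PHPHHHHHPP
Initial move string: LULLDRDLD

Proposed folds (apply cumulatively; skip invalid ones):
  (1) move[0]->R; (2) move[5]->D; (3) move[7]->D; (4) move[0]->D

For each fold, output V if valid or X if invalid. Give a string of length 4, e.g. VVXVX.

Answer: XVVX

Derivation:
Initial: LULLDRDLD -> [(0, 0), (-1, 0), (-1, 1), (-2, 1), (-3, 1), (-3, 0), (-2, 0), (-2, -1), (-3, -1), (-3, -2)]
Fold 1: move[0]->R => RULLDRDLD INVALID (collision), skipped
Fold 2: move[5]->D => LULLDDDLD VALID
Fold 3: move[7]->D => LULLDDDDD VALID
Fold 4: move[0]->D => DULLDDDDD INVALID (collision), skipped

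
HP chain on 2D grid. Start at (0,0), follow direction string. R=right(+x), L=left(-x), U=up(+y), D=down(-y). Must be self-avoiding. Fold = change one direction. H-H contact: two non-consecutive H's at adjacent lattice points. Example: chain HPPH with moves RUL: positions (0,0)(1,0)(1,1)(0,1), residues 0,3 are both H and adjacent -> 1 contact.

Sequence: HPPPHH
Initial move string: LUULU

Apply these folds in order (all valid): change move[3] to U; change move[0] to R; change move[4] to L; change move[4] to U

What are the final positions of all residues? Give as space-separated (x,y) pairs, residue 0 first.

Initial moves: LUULU
Fold: move[3]->U => LUUUU (positions: [(0, 0), (-1, 0), (-1, 1), (-1, 2), (-1, 3), (-1, 4)])
Fold: move[0]->R => RUUUU (positions: [(0, 0), (1, 0), (1, 1), (1, 2), (1, 3), (1, 4)])
Fold: move[4]->L => RUUUL (positions: [(0, 0), (1, 0), (1, 1), (1, 2), (1, 3), (0, 3)])
Fold: move[4]->U => RUUUU (positions: [(0, 0), (1, 0), (1, 1), (1, 2), (1, 3), (1, 4)])

Answer: (0,0) (1,0) (1,1) (1,2) (1,3) (1,4)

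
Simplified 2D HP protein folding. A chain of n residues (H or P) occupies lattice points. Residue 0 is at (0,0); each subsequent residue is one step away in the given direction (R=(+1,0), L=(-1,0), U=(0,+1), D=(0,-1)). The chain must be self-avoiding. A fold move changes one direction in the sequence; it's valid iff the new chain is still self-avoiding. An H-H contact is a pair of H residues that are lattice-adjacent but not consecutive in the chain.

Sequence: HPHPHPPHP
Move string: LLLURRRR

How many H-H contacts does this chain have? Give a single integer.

Answer: 1

Derivation:
Positions: [(0, 0), (-1, 0), (-2, 0), (-3, 0), (-3, 1), (-2, 1), (-1, 1), (0, 1), (1, 1)]
H-H contact: residue 0 @(0,0) - residue 7 @(0, 1)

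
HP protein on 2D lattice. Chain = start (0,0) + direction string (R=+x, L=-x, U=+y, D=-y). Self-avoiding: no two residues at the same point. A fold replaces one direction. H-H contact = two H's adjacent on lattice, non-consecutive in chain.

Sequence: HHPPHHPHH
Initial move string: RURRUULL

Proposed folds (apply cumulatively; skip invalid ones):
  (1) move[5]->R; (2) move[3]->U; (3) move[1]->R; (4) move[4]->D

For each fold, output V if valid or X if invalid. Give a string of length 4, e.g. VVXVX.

Initial: RURRUULL -> [(0, 0), (1, 0), (1, 1), (2, 1), (3, 1), (3, 2), (3, 3), (2, 3), (1, 3)]
Fold 1: move[5]->R => RURRURLL INVALID (collision), skipped
Fold 2: move[3]->U => RURUUULL VALID
Fold 3: move[1]->R => RRRUUULL VALID
Fold 4: move[4]->D => RRRUDULL INVALID (collision), skipped

Answer: XVVX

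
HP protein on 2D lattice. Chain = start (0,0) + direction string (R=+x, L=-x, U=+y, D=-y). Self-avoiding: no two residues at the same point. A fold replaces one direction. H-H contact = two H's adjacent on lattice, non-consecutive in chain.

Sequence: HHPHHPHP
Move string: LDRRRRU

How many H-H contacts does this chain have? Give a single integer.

Answer: 1

Derivation:
Positions: [(0, 0), (-1, 0), (-1, -1), (0, -1), (1, -1), (2, -1), (3, -1), (3, 0)]
H-H contact: residue 0 @(0,0) - residue 3 @(0, -1)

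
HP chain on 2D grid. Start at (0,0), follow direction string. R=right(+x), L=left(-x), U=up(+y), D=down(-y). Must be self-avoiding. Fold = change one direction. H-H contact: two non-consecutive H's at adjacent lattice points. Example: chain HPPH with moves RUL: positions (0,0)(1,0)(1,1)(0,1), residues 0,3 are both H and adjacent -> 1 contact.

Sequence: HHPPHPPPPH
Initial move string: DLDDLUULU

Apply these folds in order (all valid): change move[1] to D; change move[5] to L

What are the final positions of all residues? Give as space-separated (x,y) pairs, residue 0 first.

Answer: (0,0) (0,-1) (0,-2) (0,-3) (0,-4) (-1,-4) (-2,-4) (-2,-3) (-3,-3) (-3,-2)

Derivation:
Initial moves: DLDDLUULU
Fold: move[1]->D => DDDDLUULU (positions: [(0, 0), (0, -1), (0, -2), (0, -3), (0, -4), (-1, -4), (-1, -3), (-1, -2), (-2, -2), (-2, -1)])
Fold: move[5]->L => DDDDLLULU (positions: [(0, 0), (0, -1), (0, -2), (0, -3), (0, -4), (-1, -4), (-2, -4), (-2, -3), (-3, -3), (-3, -2)])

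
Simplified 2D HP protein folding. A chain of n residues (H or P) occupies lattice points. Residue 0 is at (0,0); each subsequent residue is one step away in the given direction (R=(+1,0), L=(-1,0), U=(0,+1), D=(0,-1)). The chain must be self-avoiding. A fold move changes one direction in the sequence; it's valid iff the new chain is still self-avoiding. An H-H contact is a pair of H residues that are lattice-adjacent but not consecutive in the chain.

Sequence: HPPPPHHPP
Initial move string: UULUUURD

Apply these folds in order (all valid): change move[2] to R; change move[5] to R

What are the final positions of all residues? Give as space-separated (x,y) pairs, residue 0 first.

Answer: (0,0) (0,1) (0,2) (1,2) (1,3) (1,4) (2,4) (3,4) (3,3)

Derivation:
Initial moves: UULUUURD
Fold: move[2]->R => UURUUURD (positions: [(0, 0), (0, 1), (0, 2), (1, 2), (1, 3), (1, 4), (1, 5), (2, 5), (2, 4)])
Fold: move[5]->R => UURUURRD (positions: [(0, 0), (0, 1), (0, 2), (1, 2), (1, 3), (1, 4), (2, 4), (3, 4), (3, 3)])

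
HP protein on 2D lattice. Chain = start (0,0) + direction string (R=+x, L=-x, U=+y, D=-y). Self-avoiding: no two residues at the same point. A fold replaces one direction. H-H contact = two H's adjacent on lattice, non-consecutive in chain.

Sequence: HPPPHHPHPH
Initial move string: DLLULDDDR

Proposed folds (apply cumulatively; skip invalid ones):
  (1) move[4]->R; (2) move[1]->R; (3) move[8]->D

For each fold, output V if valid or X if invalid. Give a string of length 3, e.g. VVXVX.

Answer: XXV

Derivation:
Initial: DLLULDDDR -> [(0, 0), (0, -1), (-1, -1), (-2, -1), (-2, 0), (-3, 0), (-3, -1), (-3, -2), (-3, -3), (-2, -3)]
Fold 1: move[4]->R => DLLURDDDR INVALID (collision), skipped
Fold 2: move[1]->R => DRLULDDDR INVALID (collision), skipped
Fold 3: move[8]->D => DLLULDDDD VALID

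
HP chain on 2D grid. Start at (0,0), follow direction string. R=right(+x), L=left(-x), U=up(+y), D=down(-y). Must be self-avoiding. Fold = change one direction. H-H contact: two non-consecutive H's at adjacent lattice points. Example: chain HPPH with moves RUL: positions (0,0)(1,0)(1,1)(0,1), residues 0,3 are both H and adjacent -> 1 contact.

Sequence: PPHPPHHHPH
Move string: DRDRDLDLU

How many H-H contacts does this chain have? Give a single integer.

Positions: [(0, 0), (0, -1), (1, -1), (1, -2), (2, -2), (2, -3), (1, -3), (1, -4), (0, -4), (0, -3)]
H-H contact: residue 6 @(1,-3) - residue 9 @(0, -3)

Answer: 1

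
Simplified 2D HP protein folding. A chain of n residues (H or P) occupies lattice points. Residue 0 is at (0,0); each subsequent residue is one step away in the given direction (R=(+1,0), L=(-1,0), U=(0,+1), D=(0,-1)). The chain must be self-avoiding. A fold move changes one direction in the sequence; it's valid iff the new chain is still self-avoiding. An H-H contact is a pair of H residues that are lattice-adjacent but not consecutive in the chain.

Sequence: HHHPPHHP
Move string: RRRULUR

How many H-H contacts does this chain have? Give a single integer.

Positions: [(0, 0), (1, 0), (2, 0), (3, 0), (3, 1), (2, 1), (2, 2), (3, 2)]
H-H contact: residue 2 @(2,0) - residue 5 @(2, 1)

Answer: 1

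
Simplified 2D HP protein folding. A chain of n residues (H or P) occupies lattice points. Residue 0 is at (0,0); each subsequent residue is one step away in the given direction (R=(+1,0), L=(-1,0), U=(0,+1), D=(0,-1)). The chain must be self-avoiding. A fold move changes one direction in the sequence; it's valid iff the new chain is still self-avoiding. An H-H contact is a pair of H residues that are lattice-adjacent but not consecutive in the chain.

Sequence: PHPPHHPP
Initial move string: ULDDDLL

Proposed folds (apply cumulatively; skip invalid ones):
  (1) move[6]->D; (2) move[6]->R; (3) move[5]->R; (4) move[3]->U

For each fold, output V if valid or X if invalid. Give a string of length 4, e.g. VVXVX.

Answer: VXVX

Derivation:
Initial: ULDDDLL -> [(0, 0), (0, 1), (-1, 1), (-1, 0), (-1, -1), (-1, -2), (-2, -2), (-3, -2)]
Fold 1: move[6]->D => ULDDDLD VALID
Fold 2: move[6]->R => ULDDDLR INVALID (collision), skipped
Fold 3: move[5]->R => ULDDDRD VALID
Fold 4: move[3]->U => ULDUDRD INVALID (collision), skipped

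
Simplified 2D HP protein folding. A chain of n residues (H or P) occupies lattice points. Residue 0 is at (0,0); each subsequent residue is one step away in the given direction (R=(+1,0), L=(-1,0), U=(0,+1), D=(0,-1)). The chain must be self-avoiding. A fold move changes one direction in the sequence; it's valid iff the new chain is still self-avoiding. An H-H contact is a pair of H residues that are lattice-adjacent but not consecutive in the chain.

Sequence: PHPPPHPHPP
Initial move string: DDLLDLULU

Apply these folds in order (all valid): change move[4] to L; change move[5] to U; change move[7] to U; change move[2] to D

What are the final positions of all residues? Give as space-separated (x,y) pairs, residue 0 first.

Initial moves: DDLLDLULU
Fold: move[4]->L => DDLLLLULU (positions: [(0, 0), (0, -1), (0, -2), (-1, -2), (-2, -2), (-3, -2), (-4, -2), (-4, -1), (-5, -1), (-5, 0)])
Fold: move[5]->U => DDLLLUULU (positions: [(0, 0), (0, -1), (0, -2), (-1, -2), (-2, -2), (-3, -2), (-3, -1), (-3, 0), (-4, 0), (-4, 1)])
Fold: move[7]->U => DDLLLUUUU (positions: [(0, 0), (0, -1), (0, -2), (-1, -2), (-2, -2), (-3, -2), (-3, -1), (-3, 0), (-3, 1), (-3, 2)])
Fold: move[2]->D => DDDLLUUUU (positions: [(0, 0), (0, -1), (0, -2), (0, -3), (-1, -3), (-2, -3), (-2, -2), (-2, -1), (-2, 0), (-2, 1)])

Answer: (0,0) (0,-1) (0,-2) (0,-3) (-1,-3) (-2,-3) (-2,-2) (-2,-1) (-2,0) (-2,1)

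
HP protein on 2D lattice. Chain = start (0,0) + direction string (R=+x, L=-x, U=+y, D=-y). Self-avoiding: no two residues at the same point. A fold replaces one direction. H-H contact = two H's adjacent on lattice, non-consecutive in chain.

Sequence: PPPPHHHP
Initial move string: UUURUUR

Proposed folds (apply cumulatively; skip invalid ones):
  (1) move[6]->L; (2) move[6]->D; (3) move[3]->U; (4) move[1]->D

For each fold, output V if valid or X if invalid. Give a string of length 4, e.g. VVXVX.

Initial: UUURUUR -> [(0, 0), (0, 1), (0, 2), (0, 3), (1, 3), (1, 4), (1, 5), (2, 5)]
Fold 1: move[6]->L => UUURUUL VALID
Fold 2: move[6]->D => UUURUUD INVALID (collision), skipped
Fold 3: move[3]->U => UUUUUUL VALID
Fold 4: move[1]->D => UDUUUUL INVALID (collision), skipped

Answer: VXVX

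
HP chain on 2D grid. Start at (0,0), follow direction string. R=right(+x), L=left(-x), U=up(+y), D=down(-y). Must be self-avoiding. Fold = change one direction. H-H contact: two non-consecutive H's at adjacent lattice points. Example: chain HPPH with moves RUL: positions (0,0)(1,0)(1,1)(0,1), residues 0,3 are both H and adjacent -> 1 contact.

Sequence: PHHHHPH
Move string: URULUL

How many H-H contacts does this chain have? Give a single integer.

Answer: 1

Derivation:
Positions: [(0, 0), (0, 1), (1, 1), (1, 2), (0, 2), (0, 3), (-1, 3)]
H-H contact: residue 1 @(0,1) - residue 4 @(0, 2)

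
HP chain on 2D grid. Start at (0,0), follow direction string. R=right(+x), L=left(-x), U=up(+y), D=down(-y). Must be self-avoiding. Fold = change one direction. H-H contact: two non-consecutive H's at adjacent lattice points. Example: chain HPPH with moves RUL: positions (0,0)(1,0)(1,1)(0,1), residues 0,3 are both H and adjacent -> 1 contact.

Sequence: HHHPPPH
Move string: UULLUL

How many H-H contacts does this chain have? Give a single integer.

Positions: [(0, 0), (0, 1), (0, 2), (-1, 2), (-2, 2), (-2, 3), (-3, 3)]
No H-H contacts found.

Answer: 0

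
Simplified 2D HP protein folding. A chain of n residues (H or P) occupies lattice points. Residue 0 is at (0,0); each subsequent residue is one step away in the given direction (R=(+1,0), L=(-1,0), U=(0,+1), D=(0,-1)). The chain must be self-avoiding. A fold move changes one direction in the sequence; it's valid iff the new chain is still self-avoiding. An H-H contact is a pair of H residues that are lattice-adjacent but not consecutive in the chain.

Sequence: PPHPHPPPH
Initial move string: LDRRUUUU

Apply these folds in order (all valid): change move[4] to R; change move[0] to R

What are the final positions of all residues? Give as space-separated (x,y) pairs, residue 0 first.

Answer: (0,0) (1,0) (1,-1) (2,-1) (3,-1) (4,-1) (4,0) (4,1) (4,2)

Derivation:
Initial moves: LDRRUUUU
Fold: move[4]->R => LDRRRUUU (positions: [(0, 0), (-1, 0), (-1, -1), (0, -1), (1, -1), (2, -1), (2, 0), (2, 1), (2, 2)])
Fold: move[0]->R => RDRRRUUU (positions: [(0, 0), (1, 0), (1, -1), (2, -1), (3, -1), (4, -1), (4, 0), (4, 1), (4, 2)])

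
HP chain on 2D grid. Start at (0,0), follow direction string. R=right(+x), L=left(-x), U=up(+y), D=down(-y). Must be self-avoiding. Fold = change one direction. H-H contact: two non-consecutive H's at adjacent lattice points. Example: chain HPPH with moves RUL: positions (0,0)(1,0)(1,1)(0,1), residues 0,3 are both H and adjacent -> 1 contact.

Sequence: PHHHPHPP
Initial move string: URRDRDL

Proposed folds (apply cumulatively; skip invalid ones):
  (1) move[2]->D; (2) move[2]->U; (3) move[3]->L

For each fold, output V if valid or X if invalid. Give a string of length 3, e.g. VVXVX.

Answer: VXX

Derivation:
Initial: URRDRDL -> [(0, 0), (0, 1), (1, 1), (2, 1), (2, 0), (3, 0), (3, -1), (2, -1)]
Fold 1: move[2]->D => URDDRDL VALID
Fold 2: move[2]->U => URUDRDL INVALID (collision), skipped
Fold 3: move[3]->L => URDLRDL INVALID (collision), skipped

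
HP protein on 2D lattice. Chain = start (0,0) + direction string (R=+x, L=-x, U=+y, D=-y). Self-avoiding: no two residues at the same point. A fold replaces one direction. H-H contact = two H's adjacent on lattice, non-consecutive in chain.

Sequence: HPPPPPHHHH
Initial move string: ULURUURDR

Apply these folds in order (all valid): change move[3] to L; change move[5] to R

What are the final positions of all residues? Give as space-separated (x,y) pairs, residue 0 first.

Initial moves: ULURUURDR
Fold: move[3]->L => ULULUURDR (positions: [(0, 0), (0, 1), (-1, 1), (-1, 2), (-2, 2), (-2, 3), (-2, 4), (-1, 4), (-1, 3), (0, 3)])
Fold: move[5]->R => ULULURRDR (positions: [(0, 0), (0, 1), (-1, 1), (-1, 2), (-2, 2), (-2, 3), (-1, 3), (0, 3), (0, 2), (1, 2)])

Answer: (0,0) (0,1) (-1,1) (-1,2) (-2,2) (-2,3) (-1,3) (0,3) (0,2) (1,2)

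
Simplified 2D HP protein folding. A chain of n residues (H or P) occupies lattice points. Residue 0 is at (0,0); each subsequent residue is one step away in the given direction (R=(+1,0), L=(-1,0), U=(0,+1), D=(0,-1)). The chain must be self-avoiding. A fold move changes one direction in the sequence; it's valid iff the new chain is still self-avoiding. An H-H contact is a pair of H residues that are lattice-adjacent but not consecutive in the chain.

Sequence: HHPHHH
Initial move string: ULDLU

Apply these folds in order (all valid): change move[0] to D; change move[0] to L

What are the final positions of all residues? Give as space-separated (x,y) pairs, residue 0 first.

Answer: (0,0) (-1,0) (-2,0) (-2,-1) (-3,-1) (-3,0)

Derivation:
Initial moves: ULDLU
Fold: move[0]->D => DLDLU (positions: [(0, 0), (0, -1), (-1, -1), (-1, -2), (-2, -2), (-2, -1)])
Fold: move[0]->L => LLDLU (positions: [(0, 0), (-1, 0), (-2, 0), (-2, -1), (-3, -1), (-3, 0)])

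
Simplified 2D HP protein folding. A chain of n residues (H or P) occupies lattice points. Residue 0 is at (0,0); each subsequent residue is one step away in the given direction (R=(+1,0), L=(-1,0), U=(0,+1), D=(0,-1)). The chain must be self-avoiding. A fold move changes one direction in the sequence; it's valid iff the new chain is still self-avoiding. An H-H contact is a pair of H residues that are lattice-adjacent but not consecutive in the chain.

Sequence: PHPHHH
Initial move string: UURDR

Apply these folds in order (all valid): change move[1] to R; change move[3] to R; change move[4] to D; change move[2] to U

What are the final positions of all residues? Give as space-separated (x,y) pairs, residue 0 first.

Initial moves: UURDR
Fold: move[1]->R => URRDR (positions: [(0, 0), (0, 1), (1, 1), (2, 1), (2, 0), (3, 0)])
Fold: move[3]->R => URRRR (positions: [(0, 0), (0, 1), (1, 1), (2, 1), (3, 1), (4, 1)])
Fold: move[4]->D => URRRD (positions: [(0, 0), (0, 1), (1, 1), (2, 1), (3, 1), (3, 0)])
Fold: move[2]->U => URURD (positions: [(0, 0), (0, 1), (1, 1), (1, 2), (2, 2), (2, 1)])

Answer: (0,0) (0,1) (1,1) (1,2) (2,2) (2,1)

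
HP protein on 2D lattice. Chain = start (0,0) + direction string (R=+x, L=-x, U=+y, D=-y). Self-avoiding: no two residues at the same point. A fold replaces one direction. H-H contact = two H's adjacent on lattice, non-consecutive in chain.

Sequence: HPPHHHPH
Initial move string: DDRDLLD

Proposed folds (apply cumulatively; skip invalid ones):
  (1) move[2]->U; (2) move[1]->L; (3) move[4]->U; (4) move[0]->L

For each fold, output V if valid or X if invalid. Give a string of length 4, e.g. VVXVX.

Answer: XXXV

Derivation:
Initial: DDRDLLD -> [(0, 0), (0, -1), (0, -2), (1, -2), (1, -3), (0, -3), (-1, -3), (-1, -4)]
Fold 1: move[2]->U => DDUDLLD INVALID (collision), skipped
Fold 2: move[1]->L => DLRDLLD INVALID (collision), skipped
Fold 3: move[4]->U => DDRDULD INVALID (collision), skipped
Fold 4: move[0]->L => LDRDLLD VALID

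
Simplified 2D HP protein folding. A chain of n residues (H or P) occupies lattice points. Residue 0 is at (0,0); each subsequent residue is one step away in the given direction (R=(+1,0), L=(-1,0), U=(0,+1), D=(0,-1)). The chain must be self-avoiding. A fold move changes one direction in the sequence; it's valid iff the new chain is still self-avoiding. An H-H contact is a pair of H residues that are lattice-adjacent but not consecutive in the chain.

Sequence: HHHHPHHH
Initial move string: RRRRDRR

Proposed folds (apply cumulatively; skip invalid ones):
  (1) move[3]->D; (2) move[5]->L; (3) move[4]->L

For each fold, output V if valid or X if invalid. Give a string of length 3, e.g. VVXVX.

Initial: RRRRDRR -> [(0, 0), (1, 0), (2, 0), (3, 0), (4, 0), (4, -1), (5, -1), (6, -1)]
Fold 1: move[3]->D => RRRDDRR VALID
Fold 2: move[5]->L => RRRDDLR INVALID (collision), skipped
Fold 3: move[4]->L => RRRDLRR INVALID (collision), skipped

Answer: VXX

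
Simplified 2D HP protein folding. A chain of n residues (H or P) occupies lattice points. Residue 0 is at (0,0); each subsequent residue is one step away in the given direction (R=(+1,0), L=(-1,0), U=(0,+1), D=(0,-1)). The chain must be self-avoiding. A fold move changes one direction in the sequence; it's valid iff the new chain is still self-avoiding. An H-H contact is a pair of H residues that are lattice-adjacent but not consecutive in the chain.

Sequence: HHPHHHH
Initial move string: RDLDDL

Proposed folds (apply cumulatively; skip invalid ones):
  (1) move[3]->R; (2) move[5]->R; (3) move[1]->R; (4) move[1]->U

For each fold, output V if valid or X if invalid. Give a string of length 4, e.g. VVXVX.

Answer: XVXX

Derivation:
Initial: RDLDDL -> [(0, 0), (1, 0), (1, -1), (0, -1), (0, -2), (0, -3), (-1, -3)]
Fold 1: move[3]->R => RDLRDL INVALID (collision), skipped
Fold 2: move[5]->R => RDLDDR VALID
Fold 3: move[1]->R => RRLDDR INVALID (collision), skipped
Fold 4: move[1]->U => RULDDR INVALID (collision), skipped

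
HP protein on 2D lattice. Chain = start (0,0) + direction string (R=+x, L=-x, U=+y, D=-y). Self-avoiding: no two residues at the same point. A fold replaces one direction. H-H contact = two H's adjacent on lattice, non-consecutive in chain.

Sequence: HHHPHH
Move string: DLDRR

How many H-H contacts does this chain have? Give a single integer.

Positions: [(0, 0), (0, -1), (-1, -1), (-1, -2), (0, -2), (1, -2)]
H-H contact: residue 1 @(0,-1) - residue 4 @(0, -2)

Answer: 1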